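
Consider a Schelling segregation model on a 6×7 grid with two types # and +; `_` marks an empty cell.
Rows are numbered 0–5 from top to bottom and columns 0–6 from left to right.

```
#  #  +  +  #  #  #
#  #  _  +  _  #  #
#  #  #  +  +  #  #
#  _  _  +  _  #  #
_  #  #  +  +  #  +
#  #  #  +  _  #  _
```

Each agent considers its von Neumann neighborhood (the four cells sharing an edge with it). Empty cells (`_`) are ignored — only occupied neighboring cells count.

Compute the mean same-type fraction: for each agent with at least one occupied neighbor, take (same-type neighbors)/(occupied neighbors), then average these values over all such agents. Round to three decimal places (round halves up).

0.797

(0,0)# 2/2
(0,1)# 2/3
(0,2)+ 1/2
(0,3)+ 2/3
(0,4)# 1/2
(0,5)# 3/3
(0,6)# 2/2
(1,0)# 3/3
(1,1)# 3/3
(1,3)+ 2/2
(1,5)# 3/3
(1,6)# 3/3
(2,0)# 3/3
(2,1)# 3/3
(2,2)# 1/2
(2,3)+ 3/4
(2,4)+ 1/2
(2,5)# 3/4
(2,6)# 3/3
(3,0)# 1/1
(3,3)+ 2/2
(3,5)# 3/3
(3,6)# 2/3
(4,1)# 2/2
(4,2)# 2/3
(4,3)+ 3/4
(4,4)+ 1/2
(4,5)# 2/4
(4,6)+ 0/2
(5,0)# 1/1
(5,1)# 3/3
(5,2)# 2/3
(5,3)+ 1/2
(5,5)# 1/1
Sum over 34 agents: 2/2 + 2/3 + 1/2 + 2/3 + 1/2 + 3/3 + 2/2 + 3/3 + 3/3 + 2/2 + 3/3 + 3/3 + 3/3 + 3/3 + 1/2 + 3/4 + 1/2 + 3/4 + 3/3 + 1/1 + 2/2 + 3/3 + 2/3 + 2/2 + 2/3 + 3/4 + 1/2 + 2/4 + 0/2 + 1/1 + 3/3 + 2/3 + 1/2 + 1/1 = 325/12; mean = 325/12 ÷ 34 = 325/408 = 0.796568… → 0.797.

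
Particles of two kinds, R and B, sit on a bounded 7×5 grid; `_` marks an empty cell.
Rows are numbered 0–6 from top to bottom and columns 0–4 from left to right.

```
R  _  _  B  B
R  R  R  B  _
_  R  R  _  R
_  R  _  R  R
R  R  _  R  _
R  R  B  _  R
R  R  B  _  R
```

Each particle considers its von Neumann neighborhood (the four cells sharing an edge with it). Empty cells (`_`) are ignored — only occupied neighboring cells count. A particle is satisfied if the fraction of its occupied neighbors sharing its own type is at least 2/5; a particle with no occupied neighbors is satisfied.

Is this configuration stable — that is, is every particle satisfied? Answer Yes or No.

Row 0: (0,0)R 1/1 satisfied · (0,3)B 2/2 satisfied · (0,4)B 1/1 satisfied
Row 1: (1,0)R 2/2 satisfied · (1,1)R 3/3 satisfied · (1,2)R 2/3 satisfied · (1,3)B 1/2 satisfied
Row 2: (2,1)R 3/3 satisfied · (2,2)R 2/2 satisfied · (2,4)R 1/1 satisfied
Row 3: (3,1)R 2/2 satisfied · (3,3)R 2/2 satisfied · (3,4)R 2/2 satisfied
Row 4: (4,0)R 2/2 satisfied · (4,1)R 3/3 satisfied · (4,3)R 1/1 satisfied
Row 5: (5,0)R 3/3 satisfied · (5,1)R 3/4 satisfied · (5,2)B 1/2 satisfied · (5,4)R 1/1 satisfied
Row 6: (6,0)R 2/2 satisfied · (6,1)R 2/3 satisfied · (6,2)B 1/2 satisfied · (6,4)R 1/1 satisfied
All meet the threshold, so the configuration is stable.

Yes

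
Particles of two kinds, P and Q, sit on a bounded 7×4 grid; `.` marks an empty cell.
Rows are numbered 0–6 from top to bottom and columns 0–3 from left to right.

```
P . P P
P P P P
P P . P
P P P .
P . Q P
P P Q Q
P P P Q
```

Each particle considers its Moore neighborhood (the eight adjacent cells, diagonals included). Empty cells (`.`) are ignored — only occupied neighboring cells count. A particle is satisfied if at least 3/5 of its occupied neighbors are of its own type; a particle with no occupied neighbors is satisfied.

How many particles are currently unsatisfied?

(0,0)P 2/2 ok
(0,2)P 4/4 ok
(0,3)P 3/3 ok
(1,0)P 4/4 ok
(1,1)P 6/6 ok
(1,2)P 6/6 ok
(1,3)P 4/4 ok
(2,0)P 5/5 ok
(2,1)P 7/7 ok
(2,3)P 3/3 ok
(3,0)P 4/4 ok
(3,1)P 5/6 ok
(3,2)P 4/5 ok
(4,0)P 4/4 ok
(4,2)Q 2/6 unhappy
(4,3)P 1/4 unhappy
(5,0)P 4/4 ok
(5,1)P 5/7 ok
(5,2)Q 3/7 unhappy
(5,3)Q 3/5 ok
(6,0)P 3/3 ok
(6,1)P 4/5 ok
(6,2)P 2/5 unhappy
(6,3)Q 2/3 ok
Unsatisfied: (4,2), (4,3), (5,2), (6,2) — 4 in total.

4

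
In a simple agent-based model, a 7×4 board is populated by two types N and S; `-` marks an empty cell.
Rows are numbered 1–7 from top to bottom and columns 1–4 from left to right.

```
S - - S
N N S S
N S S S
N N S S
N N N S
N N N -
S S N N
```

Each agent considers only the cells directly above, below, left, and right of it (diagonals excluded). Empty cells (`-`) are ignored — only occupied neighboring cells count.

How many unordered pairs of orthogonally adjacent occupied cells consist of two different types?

11

Scan each occupied cell's neighbors to the right and below so each pair is counted once.
From row 1: 1 unlike of 2 pairs (running 1/2).
From row 2: 2 unlike of 7 pairs (running 3/9).
From row 3: 2 unlike of 7 pairs (running 5/16).
From row 4: 2 unlike of 7 pairs (running 7/23).
From row 5: 1 unlike of 6 pairs (running 8/29).
From row 6: 2 unlike of 5 pairs (running 10/34).
From row 7: 1 unlike of 3 pairs (running 11/37).
Total adjacent occupied pairs: 37; unlike-type pairs: 11.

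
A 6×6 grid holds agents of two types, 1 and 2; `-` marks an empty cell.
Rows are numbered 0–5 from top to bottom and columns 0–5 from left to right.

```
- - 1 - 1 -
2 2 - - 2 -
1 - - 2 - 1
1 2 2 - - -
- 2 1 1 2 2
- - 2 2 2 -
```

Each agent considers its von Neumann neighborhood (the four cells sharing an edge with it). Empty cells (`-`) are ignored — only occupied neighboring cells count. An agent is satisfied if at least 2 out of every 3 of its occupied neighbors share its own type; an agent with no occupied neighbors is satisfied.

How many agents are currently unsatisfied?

10

(0,2)1 0/0 ok
(0,4)1 0/1 unhappy
(1,0)2 1/2 unhappy
(1,1)2 1/1 ok
(1,4)2 0/1 unhappy
(2,0)1 1/2 unhappy
(2,3)2 0/0 ok
(2,5)1 0/0 ok
(3,0)1 1/2 unhappy
(3,1)2 2/3 ok
(3,2)2 1/2 unhappy
(4,1)2 1/2 unhappy
(4,2)1 1/4 unhappy
(4,3)1 1/3 unhappy
(4,4)2 2/3 ok
(4,5)2 1/1 ok
(5,2)2 1/2 unhappy
(5,3)2 2/3 ok
(5,4)2 2/2 ok
Unsatisfied: (0,4), (1,0), (1,4), (2,0), (3,0), (3,2), (4,1), (4,2), (4,3), (5,2) — 10 in total.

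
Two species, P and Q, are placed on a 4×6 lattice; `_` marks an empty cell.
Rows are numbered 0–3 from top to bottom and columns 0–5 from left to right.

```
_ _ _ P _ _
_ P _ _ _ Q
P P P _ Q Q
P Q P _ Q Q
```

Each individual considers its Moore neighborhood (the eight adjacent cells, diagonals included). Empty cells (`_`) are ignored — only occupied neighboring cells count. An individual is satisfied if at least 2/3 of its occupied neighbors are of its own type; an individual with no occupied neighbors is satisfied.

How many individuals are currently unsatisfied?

(0,3)P 0/0 ok
(1,1)P 3/3 ok
(1,5)Q 2/2 ok
(2,0)P 3/4 ok
(2,1)P 5/6 ok
(2,2)P 3/4 ok
(2,4)Q 4/4 ok
(2,5)Q 4/4 ok
(3,0)P 2/3 ok
(3,1)Q 0/5 unhappy
(3,2)P 2/3 ok
(3,4)Q 3/3 ok
(3,5)Q 3/3 ok
Unsatisfied: (3,1) — 1 in total.

1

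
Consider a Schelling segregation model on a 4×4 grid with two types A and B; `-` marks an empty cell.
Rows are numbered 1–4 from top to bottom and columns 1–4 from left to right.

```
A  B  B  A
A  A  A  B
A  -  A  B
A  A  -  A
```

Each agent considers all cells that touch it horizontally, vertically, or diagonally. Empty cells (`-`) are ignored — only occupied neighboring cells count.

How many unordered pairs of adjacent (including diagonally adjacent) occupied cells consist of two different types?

13

Scan each occupied cell's neighbors to the right and below (and the two forward diagonals) so each pair is counted once.
Row 1: A(1,1)–B(1,2)≠ A(1,1)–A(2,1)= A(1,1)–A(2,2)= B(1,2)–B(1,3)= B(1,2)–A(2,2)≠ B(1,2)–A(2,3)≠ B(1,2)–A(2,1)≠ B(1,3)–A(1,4)≠ B(1,3)–A(2,3)≠ B(1,3)–B(2,4)= B(1,3)–A(2,2)≠ A(1,4)–B(2,4)≠ A(1,4)–A(2,3)=  → 8/13 unlike.
Row 2: A(2,1)–A(2,2)= A(2,1)–A(3,1)= A(2,2)–A(2,3)= A(2,2)–A(3,3)= A(2,2)–A(3,1)= A(2,3)–B(2,4)≠ A(2,3)–A(3,3)= A(2,3)–B(3,4)≠ B(2,4)–B(3,4)= B(2,4)–A(3,3)≠  → 3/10 unlike.
Row 3: A(3,1)–A(4,1)= A(3,1)–A(4,2)= A(3,3)–B(3,4)≠ A(3,3)–A(4,4)= A(3,3)–A(4,2)= B(3,4)–A(4,4)≠  → 2/6 unlike.
Row 4: A(4,1)–A(4,2)=  → 0/1 unlike.
Total adjacent occupied pairs: 30; unlike-type pairs: 13.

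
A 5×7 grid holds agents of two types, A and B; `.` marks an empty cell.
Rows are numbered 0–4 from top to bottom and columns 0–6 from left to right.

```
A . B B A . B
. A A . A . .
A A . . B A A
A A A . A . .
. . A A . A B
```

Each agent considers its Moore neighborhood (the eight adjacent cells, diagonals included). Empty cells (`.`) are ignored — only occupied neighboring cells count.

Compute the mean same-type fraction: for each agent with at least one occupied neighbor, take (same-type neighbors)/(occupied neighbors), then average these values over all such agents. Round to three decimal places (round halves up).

0.694

(0,0)A 1/1
(0,2)B 1/3
(0,3)B 1/4
(0,4)A 1/2
(0,6)B — no occupied neighbors
(1,1)A 4/5
(1,2)A 2/4
(1,4)A 2/4
(2,0)A 4/4
(2,1)A 6/6
(2,4)B 0/3
(2,5)A 3/4
(2,6)A 1/1
(3,0)A 3/3
(3,1)A 5/5
(3,2)A 4/4
(3,4)A 3/4
(4,2)A 3/3
(4,3)A 3/3
(4,5)A 1/2
(4,6)B 0/1
Sum over 20 agents: 1/1 + 1/3 + 1/4 + 1/2 + 4/5 + 2/4 + 2/4 + 4/4 + 6/6 + 0/3 + 3/4 + 1/1 + 3/3 + 5/5 + 4/4 + 3/4 + 3/3 + 3/3 + 1/2 + 0/1 = 833/60; mean = 833/60 ÷ 20 = 833/1200 = 0.694166… → 0.694.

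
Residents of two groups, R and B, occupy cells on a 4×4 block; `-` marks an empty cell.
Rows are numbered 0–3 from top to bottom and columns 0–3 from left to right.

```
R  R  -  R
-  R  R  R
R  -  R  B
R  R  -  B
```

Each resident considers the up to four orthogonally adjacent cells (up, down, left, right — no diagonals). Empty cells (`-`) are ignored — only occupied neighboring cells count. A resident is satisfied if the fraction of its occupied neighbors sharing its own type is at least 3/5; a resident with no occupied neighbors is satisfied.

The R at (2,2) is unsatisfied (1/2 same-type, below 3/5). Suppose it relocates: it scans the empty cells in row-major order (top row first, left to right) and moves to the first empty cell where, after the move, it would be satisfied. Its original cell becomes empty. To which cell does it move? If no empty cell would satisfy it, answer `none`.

(0,2)

Vacating (2,2). Empty cells in order:
  (0,2): 3/3 same-type → satisfied — stop here.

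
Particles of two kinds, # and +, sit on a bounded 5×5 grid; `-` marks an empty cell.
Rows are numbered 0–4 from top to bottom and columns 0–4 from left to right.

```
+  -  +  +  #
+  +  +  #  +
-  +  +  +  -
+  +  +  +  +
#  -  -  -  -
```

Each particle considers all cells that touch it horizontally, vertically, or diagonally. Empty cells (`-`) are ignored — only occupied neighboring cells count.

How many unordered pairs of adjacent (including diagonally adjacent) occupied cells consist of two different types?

10

Scan each occupied cell's neighbors to the right and below (and the two forward diagonals) so each pair is counted once.
Row 0: +(0,0)–+(1,0)= +(0,0)–+(1,1)= +(0,2)–+(0,3)= +(0,2)–+(1,2)= +(0,2)–#(1,3)≠ +(0,2)–+(1,1)= +(0,3)–#(0,4)≠ +(0,3)–#(1,3)≠ +(0,3)–+(1,4)= +(0,3)–+(1,2)= #(0,4)–+(1,4)≠ #(0,4)–#(1,3)=  → 4/12 unlike.
Row 1: +(1,0)–+(1,1)= +(1,0)–+(2,1)= +(1,1)–+(1,2)= +(1,1)–+(2,1)= +(1,1)–+(2,2)= +(1,2)–#(1,3)≠ +(1,2)–+(2,2)= +(1,2)–+(2,3)= +(1,2)–+(2,1)= #(1,3)–+(1,4)≠ #(1,3)–+(2,3)≠ #(1,3)–+(2,2)≠ +(1,4)–+(2,3)=  → 4/13 unlike.
Row 2: +(2,1)–+(2,2)= +(2,1)–+(3,1)= +(2,1)–+(3,2)= +(2,1)–+(3,0)= +(2,2)–+(2,3)= +(2,2)–+(3,2)= +(2,2)–+(3,3)= +(2,2)–+(3,1)= +(2,3)–+(3,3)= +(2,3)–+(3,4)= +(2,3)–+(3,2)=  → 0/11 unlike.
Row 3: +(3,0)–+(3,1)= +(3,0)–#(4,0)≠ +(3,1)–+(3,2)= +(3,1)–#(4,0)≠ +(3,2)–+(3,3)= +(3,3)–+(3,4)=  → 2/6 unlike.
Total adjacent occupied pairs: 42; unlike-type pairs: 10.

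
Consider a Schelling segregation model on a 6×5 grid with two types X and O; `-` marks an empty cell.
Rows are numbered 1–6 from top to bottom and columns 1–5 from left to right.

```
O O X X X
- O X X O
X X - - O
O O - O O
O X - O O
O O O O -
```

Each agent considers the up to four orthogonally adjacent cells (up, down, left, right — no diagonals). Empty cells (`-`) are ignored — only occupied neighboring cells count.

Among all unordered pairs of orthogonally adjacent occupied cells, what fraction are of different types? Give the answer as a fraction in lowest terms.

10/31

Scan each occupied cell's neighbors to the right and below so each pair is counted once.
Row 1: O(1,1)–O(1,2)= O(1,2)–X(1,3)≠ O(1,2)–O(2,2)= X(1,3)–X(1,4)= X(1,3)–X(2,3)= X(1,4)–X(1,5)= X(1,4)–X(2,4)= X(1,5)–O(2,5)≠  → 2/8 unlike.
Row 2: O(2,2)–X(2,3)≠ O(2,2)–X(3,2)≠ X(2,3)–X(2,4)= X(2,4)–O(2,5)≠ O(2,5)–O(3,5)=  → 3/5 unlike.
Row 3: X(3,1)–X(3,2)= X(3,1)–O(4,1)≠ X(3,2)–O(4,2)≠ O(3,5)–O(4,5)=  → 2/4 unlike.
Row 4: O(4,1)–O(4,2)= O(4,1)–O(5,1)= O(4,2)–X(5,2)≠ O(4,4)–O(4,5)= O(4,4)–O(5,4)= O(4,5)–O(5,5)=  → 1/6 unlike.
Row 5: O(5,1)–X(5,2)≠ O(5,1)–O(6,1)= X(5,2)–O(6,2)≠ O(5,4)–O(5,5)= O(5,4)–O(6,4)=  → 2/5 unlike.
Row 6: O(6,1)–O(6,2)= O(6,2)–O(6,3)= O(6,3)–O(6,4)=  → 0/3 unlike.
Total adjacent occupied pairs: 31; unlike-type pairs: 10.
10/31 is already in lowest terms.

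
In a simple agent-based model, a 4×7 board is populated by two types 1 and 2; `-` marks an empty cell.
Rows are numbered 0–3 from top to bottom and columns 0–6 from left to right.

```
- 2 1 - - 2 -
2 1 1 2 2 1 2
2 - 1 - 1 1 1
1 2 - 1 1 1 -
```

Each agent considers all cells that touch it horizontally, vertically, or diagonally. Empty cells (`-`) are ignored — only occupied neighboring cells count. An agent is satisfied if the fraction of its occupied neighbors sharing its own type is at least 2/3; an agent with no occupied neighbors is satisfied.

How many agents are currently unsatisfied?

(0,1)2 1/4 ✗
(0,2)1 2/4 ✗
(0,5)2 2/3 ✓
(1,0)2 2/3 ✓
(1,1)1 3/6 ✗
(1,2)1 3/5 ✗
(1,3)2 1/5 ✗
(1,4)2 2/5 ✗
(1,5)1 3/6 ✗
(1,6)2 1/4 ✗
(2,0)2 2/4 ✗
(2,2)1 3/5 ✗
(2,4)1 5/7 ✓
(2,5)1 5/7 ✓
(2,6)1 3/4 ✓
(3,0)1 0/2 ✗
(3,1)2 1/3 ✗
(3,3)1 3/3 ✓
(3,4)1 4/4 ✓
(3,5)1 4/4 ✓
Unsatisfied: (0,1), (0,2), (1,1), (1,2), (1,3), (1,4), (1,5), (1,6), (2,0), (2,2), (3,0), (3,1) — 12 in total.

12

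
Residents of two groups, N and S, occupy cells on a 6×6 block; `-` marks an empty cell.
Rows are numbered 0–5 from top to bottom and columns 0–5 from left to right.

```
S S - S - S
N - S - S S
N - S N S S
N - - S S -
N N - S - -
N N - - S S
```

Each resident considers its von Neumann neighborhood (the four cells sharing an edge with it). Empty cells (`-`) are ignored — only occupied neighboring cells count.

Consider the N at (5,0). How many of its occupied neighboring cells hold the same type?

2

Occupied neighbors of (5,0): (4,0)=N, (5,1)=N.
Same type (N): 2 of 2.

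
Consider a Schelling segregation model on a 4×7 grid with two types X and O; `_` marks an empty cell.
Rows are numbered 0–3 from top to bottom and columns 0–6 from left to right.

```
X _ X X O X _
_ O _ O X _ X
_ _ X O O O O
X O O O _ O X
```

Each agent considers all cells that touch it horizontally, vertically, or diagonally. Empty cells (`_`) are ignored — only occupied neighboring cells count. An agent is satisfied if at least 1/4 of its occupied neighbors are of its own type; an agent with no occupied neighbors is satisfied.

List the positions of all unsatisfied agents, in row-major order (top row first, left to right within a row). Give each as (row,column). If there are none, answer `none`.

(0,0), (1,1), (2,2), (3,0), (3,6)

(0,0)X 0/1 ✗
(0,2)X 1/3 ✓
(0,3)X 2/4 ✓
(0,4)O 1/4 ✓
(0,5)X 2/3 ✓
(1,1)O 0/3 ✗
(1,3)O 3/7 ✓
(1,4)X 2/7 ✓
(1,6)X 1/3 ✓
(2,2)X 0/6 ✗
(2,3)O 4/6 ✓
(2,4)O 5/6 ✓
(2,5)O 3/6 ✓
(2,6)O 2/4 ✓
(3,0)X 0/1 ✗
(3,1)O 1/3 ✓
(3,2)O 3/4 ✓
(3,3)O 3/4 ✓
(3,5)O 3/4 ✓
(3,6)X 0/3 ✗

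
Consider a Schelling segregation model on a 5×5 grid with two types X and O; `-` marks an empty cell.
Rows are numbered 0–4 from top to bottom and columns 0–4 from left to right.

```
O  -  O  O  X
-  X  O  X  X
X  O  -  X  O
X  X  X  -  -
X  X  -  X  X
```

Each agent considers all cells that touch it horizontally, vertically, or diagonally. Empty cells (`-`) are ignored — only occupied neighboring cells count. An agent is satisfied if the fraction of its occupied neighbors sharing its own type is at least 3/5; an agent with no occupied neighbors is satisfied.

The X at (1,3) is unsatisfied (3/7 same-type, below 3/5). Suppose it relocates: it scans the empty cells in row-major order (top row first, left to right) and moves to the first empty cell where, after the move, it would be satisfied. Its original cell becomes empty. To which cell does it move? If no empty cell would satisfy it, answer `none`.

(2,2)

Vacating (1,3). Empty cells in order:
  (0,1): 1/4 same-type → still unsatisfied.
  (1,0): 2/4 same-type → still unsatisfied.
  (2,2): 4/6 same-type → satisfied — stop here.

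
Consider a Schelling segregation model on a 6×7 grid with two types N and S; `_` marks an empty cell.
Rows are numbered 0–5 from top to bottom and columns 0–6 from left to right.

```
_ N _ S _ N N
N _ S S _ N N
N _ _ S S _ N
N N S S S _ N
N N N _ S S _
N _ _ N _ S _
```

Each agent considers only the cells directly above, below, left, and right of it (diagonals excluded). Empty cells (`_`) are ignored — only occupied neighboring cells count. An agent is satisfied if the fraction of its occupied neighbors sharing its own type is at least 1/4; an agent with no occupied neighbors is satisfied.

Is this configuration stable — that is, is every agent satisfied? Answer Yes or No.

Yes

Row 0: (0,1)N 0/0 ok · (0,3)S 1/1 ok · (0,5)N 2/2 ok · (0,6)N 2/2 ok
Row 1: (1,0)N 1/1 ok · (1,2)S 1/1 ok · (1,3)S 3/3 ok · (1,5)N 2/2 ok · (1,6)N 3/3 ok
Row 2: (2,0)N 2/2 ok · (2,3)S 3/3 ok · (2,4)S 2/2 ok · (2,6)N 2/2 ok
Row 3: (3,0)N 3/3 ok · (3,1)N 2/3 ok · (3,2)S 1/3 ok · (3,3)S 3/3 ok · (3,4)S 3/3 ok · (3,6)N 1/1 ok
Row 4: (4,0)N 3/3 ok · (4,1)N 3/3 ok · (4,2)N 1/2 ok · (4,4)S 2/2 ok · (4,5)S 2/2 ok
Row 5: (5,0)N 1/1 ok · (5,3)N 0/0 ok · (5,5)S 1/1 ok
All meet the threshold, so the configuration is stable.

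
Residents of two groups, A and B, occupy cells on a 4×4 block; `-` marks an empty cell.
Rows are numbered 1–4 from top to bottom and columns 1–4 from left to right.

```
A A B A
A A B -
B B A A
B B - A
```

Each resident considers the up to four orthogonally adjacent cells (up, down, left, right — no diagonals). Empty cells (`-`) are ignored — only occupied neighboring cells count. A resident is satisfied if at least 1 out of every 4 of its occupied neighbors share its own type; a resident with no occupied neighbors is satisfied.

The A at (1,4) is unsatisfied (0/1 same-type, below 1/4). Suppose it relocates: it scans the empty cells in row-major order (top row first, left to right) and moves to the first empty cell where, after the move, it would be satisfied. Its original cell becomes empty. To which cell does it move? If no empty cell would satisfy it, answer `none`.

(2,4)

Vacating (1,4). Empty cells in order:
  (2,4): 1/2 same-type → satisfied — stop here.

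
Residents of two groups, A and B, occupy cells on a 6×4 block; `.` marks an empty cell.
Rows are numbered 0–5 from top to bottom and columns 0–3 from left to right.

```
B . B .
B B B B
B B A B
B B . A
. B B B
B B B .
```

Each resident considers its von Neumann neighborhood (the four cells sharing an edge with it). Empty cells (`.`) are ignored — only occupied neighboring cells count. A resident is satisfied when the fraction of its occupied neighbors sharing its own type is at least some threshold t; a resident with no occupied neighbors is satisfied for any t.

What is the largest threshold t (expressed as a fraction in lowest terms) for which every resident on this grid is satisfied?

(0,0)B 1/1
(0,2)B 1/1
(1,0)B 3/3
(1,1)B 3/3
(1,2)B 3/4
(1,3)B 2/2
(2,0)B 3/3
(2,1)B 3/4
(2,2)A 0/3
(2,3)B 1/3
(3,0)B 2/2
(3,1)B 3/3
(3,3)A 0/2
(4,1)B 3/3
(4,2)B 3/3
(4,3)B 1/2
(5,0)B 1/1
(5,1)B 3/3
(5,2)B 2/2
The smallest same-type fraction is 0/3 at (2,2), which reduces to 0/1. Any threshold above that leaves this resident unsatisfied.

0/1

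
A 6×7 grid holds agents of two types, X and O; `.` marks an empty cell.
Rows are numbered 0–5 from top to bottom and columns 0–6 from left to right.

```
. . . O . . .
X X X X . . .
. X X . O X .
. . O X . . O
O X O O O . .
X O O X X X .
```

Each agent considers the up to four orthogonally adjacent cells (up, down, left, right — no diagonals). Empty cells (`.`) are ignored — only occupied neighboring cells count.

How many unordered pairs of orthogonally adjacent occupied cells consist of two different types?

13

Scan each occupied cell's neighbors to the right and below so each pair is counted once.
Row 0: O(0,3)–X(1,3)≠  → 1/1 unlike.
Row 1: X(1,0)–X(1,1)= X(1,1)–X(1,2)= X(1,1)–X(2,1)= X(1,2)–X(1,3)= X(1,2)–X(2,2)=  → 0/5 unlike.
Row 2: X(2,1)–X(2,2)= X(2,2)–O(3,2)≠ O(2,4)–X(2,5)≠  → 2/3 unlike.
Row 3: O(3,2)–X(3,3)≠ O(3,2)–O(4,2)= X(3,3)–O(4,3)≠  → 2/3 unlike.
Row 4: O(4,0)–X(4,1)≠ O(4,0)–X(5,0)≠ X(4,1)–O(4,2)≠ X(4,1)–O(5,1)≠ O(4,2)–O(4,3)= O(4,2)–O(5,2)= O(4,3)–O(4,4)= O(4,3)–X(5,3)≠ O(4,4)–X(5,4)≠  → 6/9 unlike.
Row 5: X(5,0)–O(5,1)≠ O(5,1)–O(5,2)= O(5,2)–X(5,3)≠ X(5,3)–X(5,4)= X(5,4)–X(5,5)=  → 2/5 unlike.
Total adjacent occupied pairs: 26; unlike-type pairs: 13.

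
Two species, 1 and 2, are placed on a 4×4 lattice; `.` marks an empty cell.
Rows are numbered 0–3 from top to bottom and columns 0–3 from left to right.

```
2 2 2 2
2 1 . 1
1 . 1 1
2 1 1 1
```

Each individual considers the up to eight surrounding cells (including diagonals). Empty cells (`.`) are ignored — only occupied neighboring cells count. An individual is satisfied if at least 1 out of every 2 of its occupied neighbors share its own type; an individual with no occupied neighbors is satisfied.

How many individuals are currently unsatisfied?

(0,0)2 2/3 satisfied
(0,1)2 3/4 satisfied
(0,2)2 2/4 satisfied
(0,3)2 1/2 satisfied
(1,0)2 2/4 satisfied
(1,1)1 2/6 not
(1,3)1 2/4 satisfied
(2,0)1 2/4 satisfied
(2,2)1 6/6 satisfied
(2,3)1 4/4 satisfied
(3,0)2 0/2 not
(3,1)1 3/4 satisfied
(3,2)1 4/4 satisfied
(3,3)1 3/3 satisfied
Unsatisfied: (1,1), (3,0) — 2 in total.

2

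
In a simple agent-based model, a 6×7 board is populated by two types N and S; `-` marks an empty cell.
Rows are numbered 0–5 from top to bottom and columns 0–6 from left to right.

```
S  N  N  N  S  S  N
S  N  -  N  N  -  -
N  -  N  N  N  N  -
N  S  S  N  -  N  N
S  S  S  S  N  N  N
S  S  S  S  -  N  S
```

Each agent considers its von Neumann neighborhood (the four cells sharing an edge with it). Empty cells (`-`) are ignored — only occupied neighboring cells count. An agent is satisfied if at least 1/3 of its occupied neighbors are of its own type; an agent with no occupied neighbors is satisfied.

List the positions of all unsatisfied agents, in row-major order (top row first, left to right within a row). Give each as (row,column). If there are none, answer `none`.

(0,6), (5,6)

Row 0: (0,0)S 1/2 ✓ · (0,1)N 2/3 ✓ · (0,2)N 2/2 ✓ · (0,3)N 2/3 ✓ · (0,4)S 1/3 ✓ · (0,5)S 1/2 ✓ · (0,6)N 0/1 ✗
Row 1: (1,0)S 1/3 ✓ · (1,1)N 1/2 ✓ · (1,3)N 3/3 ✓ · (1,4)N 2/3 ✓
Row 2: (2,0)N 1/2 ✓ · (2,2)N 1/2 ✓ · (2,3)N 4/4 ✓ · (2,4)N 3/3 ✓ · (2,5)N 2/2 ✓
Row 3: (3,0)N 1/3 ✓ · (3,1)S 2/3 ✓ · (3,2)S 2/4 ✓ · (3,3)N 1/3 ✓ · (3,5)N 3/3 ✓ · (3,6)N 2/2 ✓
Row 4: (4,0)S 2/3 ✓ · (4,1)S 4/4 ✓ · (4,2)S 4/4 ✓ · (4,3)S 2/4 ✓ · (4,4)N 1/2 ✓ · (4,5)N 4/4 ✓ · (4,6)N 2/3 ✓
Row 5: (5,0)S 2/2 ✓ · (5,1)S 3/3 ✓ · (5,2)S 3/3 ✓ · (5,3)S 2/2 ✓ · (5,5)N 1/2 ✓ · (5,6)S 0/2 ✗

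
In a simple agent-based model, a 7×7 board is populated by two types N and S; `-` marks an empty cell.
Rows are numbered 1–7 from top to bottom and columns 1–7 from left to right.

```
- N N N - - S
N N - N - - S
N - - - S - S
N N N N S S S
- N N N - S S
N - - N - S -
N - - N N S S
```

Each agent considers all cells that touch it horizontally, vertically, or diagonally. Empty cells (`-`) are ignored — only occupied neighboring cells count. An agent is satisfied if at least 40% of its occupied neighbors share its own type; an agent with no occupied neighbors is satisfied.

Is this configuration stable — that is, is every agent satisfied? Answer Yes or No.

Yes

Row 1: (1,2)N 3/3 satisfied · (1,3)N 4/4 satisfied · (1,4)N 2/2 satisfied · (1,7)S 1/1 satisfied
Row 2: (2,1)N 3/3 satisfied · (2,2)N 4/4 satisfied · (2,4)N 2/3 satisfied · (2,7)S 2/2 satisfied
Row 3: (3,1)N 4/4 satisfied · (3,5)S 2/4 satisfied · (3,7)S 3/3 satisfied
Row 4: (4,1)N 3/3 satisfied · (4,2)N 5/5 satisfied · (4,3)N 5/5 satisfied · (4,4)N 3/5 satisfied · (4,5)S 3/5 satisfied · (4,6)S 6/6 satisfied · (4,7)S 4/4 satisfied
Row 5: (5,2)N 5/5 satisfied · (5,3)N 6/6 satisfied · (5,4)N 4/5 satisfied · (5,6)S 5/5 satisfied · (5,7)S 4/4 satisfied
Row 6: (6,1)N 2/2 satisfied · (6,4)N 4/4 satisfied · (6,6)S 4/5 satisfied
Row 7: (7,1)N 1/1 satisfied · (7,4)N 2/2 satisfied · (7,5)N 2/4 satisfied · (7,6)S 2/3 satisfied · (7,7)S 2/2 satisfied
All meet the threshold, so the configuration is stable.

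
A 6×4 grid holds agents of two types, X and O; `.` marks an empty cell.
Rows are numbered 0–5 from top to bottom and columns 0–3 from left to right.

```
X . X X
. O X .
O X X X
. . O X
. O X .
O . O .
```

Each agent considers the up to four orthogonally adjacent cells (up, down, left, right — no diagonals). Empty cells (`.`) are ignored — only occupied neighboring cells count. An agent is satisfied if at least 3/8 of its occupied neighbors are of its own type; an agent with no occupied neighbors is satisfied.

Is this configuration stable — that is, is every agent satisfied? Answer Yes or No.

(0,0)X 0/0 satisfied
(0,2)X 2/2 satisfied
(0,3)X 1/1 satisfied
(1,1)O 0/2 not
(1,2)X 2/3 satisfied
(2,0)O 0/1 not
(2,1)X 1/3 not
(2,2)X 3/4 satisfied
(2,3)X 2/2 satisfied
(3,2)O 0/3 not
(3,3)X 1/2 satisfied
(4,1)O 0/1 not
(4,2)X 0/3 not
(5,0)O 0/0 satisfied
(5,2)O 0/1 not
For instance (1,1) has only 0/2 same-type neighbors, below 3/8.

No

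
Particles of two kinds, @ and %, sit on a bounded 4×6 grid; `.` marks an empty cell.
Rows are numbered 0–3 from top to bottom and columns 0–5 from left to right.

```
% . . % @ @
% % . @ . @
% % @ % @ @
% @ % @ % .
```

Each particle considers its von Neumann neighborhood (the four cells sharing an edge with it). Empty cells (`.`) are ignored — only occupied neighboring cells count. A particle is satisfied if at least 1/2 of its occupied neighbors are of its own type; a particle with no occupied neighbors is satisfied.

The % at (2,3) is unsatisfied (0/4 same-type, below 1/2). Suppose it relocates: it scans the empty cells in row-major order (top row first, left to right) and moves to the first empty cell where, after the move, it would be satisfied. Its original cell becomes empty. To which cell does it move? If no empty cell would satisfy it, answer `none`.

Vacating (2,3). Empty cells in order:
  (0,1): 2/2 same-type → satisfied — stop here.

(0,1)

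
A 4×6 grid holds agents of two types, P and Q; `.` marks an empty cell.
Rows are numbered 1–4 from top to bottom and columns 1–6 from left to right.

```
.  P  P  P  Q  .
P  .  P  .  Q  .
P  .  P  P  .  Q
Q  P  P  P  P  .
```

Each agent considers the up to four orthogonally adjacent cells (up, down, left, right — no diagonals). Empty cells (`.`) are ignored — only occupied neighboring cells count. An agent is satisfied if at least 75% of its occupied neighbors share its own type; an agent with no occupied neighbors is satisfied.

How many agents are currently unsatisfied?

5

(1,2)P 1/1 ok
(1,3)P 3/3 ok
(1,4)P 1/2 unhappy
(1,5)Q 1/2 unhappy
(2,1)P 1/1 ok
(2,3)P 2/2 ok
(2,5)Q 1/1 ok
(3,1)P 1/2 unhappy
(3,3)P 3/3 ok
(3,4)P 2/2 ok
(3,6)Q 0/0 ok
(4,1)Q 0/2 unhappy
(4,2)P 1/2 unhappy
(4,3)P 3/3 ok
(4,4)P 3/3 ok
(4,5)P 1/1 ok
Unsatisfied: (1,4), (1,5), (3,1), (4,1), (4,2) — 5 in total.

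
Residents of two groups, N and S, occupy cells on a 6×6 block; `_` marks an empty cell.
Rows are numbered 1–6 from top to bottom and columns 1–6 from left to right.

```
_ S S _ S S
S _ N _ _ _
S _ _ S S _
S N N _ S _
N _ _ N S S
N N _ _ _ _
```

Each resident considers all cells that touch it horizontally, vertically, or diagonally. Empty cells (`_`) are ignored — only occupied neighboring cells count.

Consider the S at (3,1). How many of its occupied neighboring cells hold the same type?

2

Occupied neighbors of (3,1): (2,1)=S, (4,1)=S, (4,2)=N.
Same type (S): 2 of 3.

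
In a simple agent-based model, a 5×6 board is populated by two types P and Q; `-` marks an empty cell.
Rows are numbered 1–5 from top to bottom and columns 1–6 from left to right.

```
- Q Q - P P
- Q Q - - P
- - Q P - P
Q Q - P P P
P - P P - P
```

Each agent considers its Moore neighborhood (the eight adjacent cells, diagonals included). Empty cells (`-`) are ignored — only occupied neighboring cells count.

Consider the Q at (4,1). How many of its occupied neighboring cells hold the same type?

Occupied neighbors of (4,1): (4,2)=Q, (5,1)=P.
Same type (Q): 1 of 2.

1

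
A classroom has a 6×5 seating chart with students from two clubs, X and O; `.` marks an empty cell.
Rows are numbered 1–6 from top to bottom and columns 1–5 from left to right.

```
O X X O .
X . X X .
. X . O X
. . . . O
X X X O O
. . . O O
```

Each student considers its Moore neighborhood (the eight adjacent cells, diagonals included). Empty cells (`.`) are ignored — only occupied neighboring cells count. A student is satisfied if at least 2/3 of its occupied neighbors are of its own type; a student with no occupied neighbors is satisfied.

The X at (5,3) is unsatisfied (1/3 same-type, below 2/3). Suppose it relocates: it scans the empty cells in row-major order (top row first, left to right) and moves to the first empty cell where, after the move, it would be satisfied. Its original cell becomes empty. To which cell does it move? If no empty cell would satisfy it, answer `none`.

(2,2)

Vacating (5,3). Empty cells in order:
  (1,5): 1/2 same-type → still unsatisfied.
  (2,2): 5/6 same-type → satisfied — stop here.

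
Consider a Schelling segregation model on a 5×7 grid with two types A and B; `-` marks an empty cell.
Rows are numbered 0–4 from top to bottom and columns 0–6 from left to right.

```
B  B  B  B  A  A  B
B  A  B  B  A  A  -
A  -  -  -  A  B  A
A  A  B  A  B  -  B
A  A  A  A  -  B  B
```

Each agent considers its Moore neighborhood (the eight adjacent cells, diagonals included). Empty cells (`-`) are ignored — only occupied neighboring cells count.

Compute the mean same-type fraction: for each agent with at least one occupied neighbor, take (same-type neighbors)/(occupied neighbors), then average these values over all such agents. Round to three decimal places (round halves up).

(0,0)B 2/3
(0,1)B 4/5
(0,2)B 4/5
(0,3)B 3/5
(0,4)A 3/5
(0,5)A 3/4
(0,6)B 0/2
(1,0)B 2/4
(1,1)A 1/6
(1,2)B 4/5
(1,3)B 3/6
(1,4)A 4/7
(1,5)A 5/7
(2,0)A 3/4
(2,4)A 3/6
(2,5)B 2/6
(2,6)A 1/3
(3,0)A 4/4
(3,1)A 5/6
(3,2)B 0/5
(3,3)A 3/5
(3,4)B 2/5
(3,6)B 3/4
(4,0)A 3/3
(4,1)A 4/5
(4,2)A 4/5
(4,3)A 2/4
(4,5)B 3/3
(4,6)B 2/2
Sum over 29 agents: 2/3 + 4/5 + 4/5 + 3/5 + 3/5 + 3/4 + 0/2 + 2/4 + 1/6 + 4/5 + 3/6 + 4/7 + 5/7 + 3/4 + 3/6 + 2/6 + 1/3 + 4/4 + 5/6 + 0/5 + 3/5 + 2/5 + 3/4 + 3/3 + 4/5 + 4/5 + 2/4 + 3/3 + 2/2 = 7589/420; mean = 7589/420 ÷ 29 = 7589/12180 = 0.623070… → 0.623.

0.623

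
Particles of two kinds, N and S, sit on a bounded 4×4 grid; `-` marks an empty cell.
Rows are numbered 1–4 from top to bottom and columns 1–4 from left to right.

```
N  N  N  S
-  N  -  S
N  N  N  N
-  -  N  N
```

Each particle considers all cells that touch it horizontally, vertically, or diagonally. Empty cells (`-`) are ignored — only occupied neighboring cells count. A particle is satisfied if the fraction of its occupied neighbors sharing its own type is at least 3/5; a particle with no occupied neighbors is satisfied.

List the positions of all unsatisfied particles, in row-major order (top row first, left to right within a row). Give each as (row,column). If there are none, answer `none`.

(1,3), (1,4), (2,4)

Row 1: (1,1)N 2/2 ok · (1,2)N 3/3 ok · (1,3)N 2/4 unhappy · (1,4)S 1/2 unhappy
Row 2: (2,2)N 6/6 ok · (2,4)S 1/4 unhappy
Row 3: (3,1)N 2/2 ok · (3,2)N 4/4 ok · (3,3)N 5/6 ok · (3,4)N 3/4 ok
Row 4: (4,3)N 4/4 ok · (4,4)N 3/3 ok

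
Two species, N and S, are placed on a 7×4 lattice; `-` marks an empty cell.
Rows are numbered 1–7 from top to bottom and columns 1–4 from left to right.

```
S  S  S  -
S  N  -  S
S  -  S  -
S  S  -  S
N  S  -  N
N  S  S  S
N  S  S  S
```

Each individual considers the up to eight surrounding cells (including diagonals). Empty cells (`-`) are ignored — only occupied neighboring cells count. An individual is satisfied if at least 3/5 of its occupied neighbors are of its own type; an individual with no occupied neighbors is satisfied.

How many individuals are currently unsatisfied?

Row 1: (1,1)S 2/3 ✓ · (1,2)S 3/4 ✓ · (1,3)S 2/3 ✓
Row 2: (2,1)S 3/4 ✓ · (2,2)N 0/6 ✗ · (2,4)S 2/2 ✓
Row 3: (3,1)S 3/4 ✓ · (3,3)S 3/4 ✓
Row 4: (4,1)S 3/4 ✓ · (4,2)S 4/5 ✓ · (4,4)S 1/2 ✗
Row 5: (5,1)N 1/5 ✗ · (5,2)S 4/6 ✓ · (5,4)N 0/3 ✗
Row 6: (6,1)N 2/5 ✗ · (6,2)S 4/7 ✗ · (6,3)S 6/7 ✓ · (6,4)S 3/4 ✓
Row 7: (7,1)N 1/3 ✗ · (7,2)S 3/5 ✓ · (7,3)S 5/5 ✓ · (7,4)S 3/3 ✓
Unsatisfied: (2,2), (4,4), (5,1), (5,4), (6,1), (6,2), (7,1) — 7 in total.

7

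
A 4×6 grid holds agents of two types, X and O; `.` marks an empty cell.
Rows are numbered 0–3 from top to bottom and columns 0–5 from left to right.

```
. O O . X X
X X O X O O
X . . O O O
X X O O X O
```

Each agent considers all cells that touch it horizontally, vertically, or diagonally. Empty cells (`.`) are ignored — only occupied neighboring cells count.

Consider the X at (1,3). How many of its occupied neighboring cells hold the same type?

Occupied neighbors of (1,3): (0,2)=O, (0,4)=X, (1,2)=O, (1,4)=O, (2,3)=O, (2,4)=O.
Same type (X): 1 of 6.

1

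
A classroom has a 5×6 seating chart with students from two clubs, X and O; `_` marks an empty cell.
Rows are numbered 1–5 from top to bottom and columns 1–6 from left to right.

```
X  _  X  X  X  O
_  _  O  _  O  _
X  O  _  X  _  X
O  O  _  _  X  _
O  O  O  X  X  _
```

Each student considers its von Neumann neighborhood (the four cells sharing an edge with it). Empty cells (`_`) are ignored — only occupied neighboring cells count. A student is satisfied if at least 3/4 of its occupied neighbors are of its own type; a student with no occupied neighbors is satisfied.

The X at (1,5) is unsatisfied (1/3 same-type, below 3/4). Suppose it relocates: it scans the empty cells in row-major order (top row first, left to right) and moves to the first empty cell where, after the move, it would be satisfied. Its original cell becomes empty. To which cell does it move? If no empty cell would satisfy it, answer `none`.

Vacating (1,5). Empty cells in order:
  (1,2): 2/2 same-type → satisfied — stop here.

(1,2)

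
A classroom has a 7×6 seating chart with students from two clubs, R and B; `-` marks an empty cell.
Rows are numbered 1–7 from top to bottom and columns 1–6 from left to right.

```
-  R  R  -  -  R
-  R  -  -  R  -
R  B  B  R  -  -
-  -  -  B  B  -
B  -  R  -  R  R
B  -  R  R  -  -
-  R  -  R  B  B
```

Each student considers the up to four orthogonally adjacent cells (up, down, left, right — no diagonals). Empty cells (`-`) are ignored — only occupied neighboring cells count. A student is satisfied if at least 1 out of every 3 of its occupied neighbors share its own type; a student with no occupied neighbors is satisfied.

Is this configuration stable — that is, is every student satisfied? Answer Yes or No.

(1,2)R 2/2 ✓
(1,3)R 1/1 ✓
(1,6)R 0/0 ✓
(2,2)R 1/2 ✓
(2,5)R 0/0 ✓
(3,1)R 0/1 ✗
(3,2)B 1/3 ✓
(3,3)B 1/2 ✓
(3,4)R 0/2 ✗
(4,4)B 1/2 ✓
(4,5)B 1/2 ✓
(5,1)B 1/1 ✓
(5,3)R 1/1 ✓
(5,5)R 1/2 ✓
(5,6)R 1/1 ✓
(6,1)B 1/1 ✓
(6,3)R 2/2 ✓
(6,4)R 2/2 ✓
(7,2)R 0/0 ✓
(7,4)R 1/2 ✓
(7,5)B 1/2 ✓
(7,6)B 1/1 ✓
For instance (3,1) has only 0/1 same-type neighbors, below 1/3.

No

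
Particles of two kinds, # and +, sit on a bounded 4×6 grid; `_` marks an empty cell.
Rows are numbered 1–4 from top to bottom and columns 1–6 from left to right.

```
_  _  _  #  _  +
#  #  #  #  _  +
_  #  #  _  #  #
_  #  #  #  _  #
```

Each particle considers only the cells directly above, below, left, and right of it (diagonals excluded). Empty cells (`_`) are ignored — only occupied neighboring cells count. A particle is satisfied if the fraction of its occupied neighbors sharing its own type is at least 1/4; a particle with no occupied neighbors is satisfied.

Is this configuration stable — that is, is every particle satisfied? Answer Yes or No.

Yes

(1,4)# 1/1 ok
(1,6)+ 1/1 ok
(2,1)# 1/1 ok
(2,2)# 3/3 ok
(2,3)# 3/3 ok
(2,4)# 2/2 ok
(2,6)+ 1/2 ok
(3,2)# 3/3 ok
(3,3)# 3/3 ok
(3,5)# 1/1 ok
(3,6)# 2/3 ok
(4,2)# 2/2 ok
(4,3)# 3/3 ok
(4,4)# 1/1 ok
(4,6)# 1/1 ok
All meet the threshold, so the configuration is stable.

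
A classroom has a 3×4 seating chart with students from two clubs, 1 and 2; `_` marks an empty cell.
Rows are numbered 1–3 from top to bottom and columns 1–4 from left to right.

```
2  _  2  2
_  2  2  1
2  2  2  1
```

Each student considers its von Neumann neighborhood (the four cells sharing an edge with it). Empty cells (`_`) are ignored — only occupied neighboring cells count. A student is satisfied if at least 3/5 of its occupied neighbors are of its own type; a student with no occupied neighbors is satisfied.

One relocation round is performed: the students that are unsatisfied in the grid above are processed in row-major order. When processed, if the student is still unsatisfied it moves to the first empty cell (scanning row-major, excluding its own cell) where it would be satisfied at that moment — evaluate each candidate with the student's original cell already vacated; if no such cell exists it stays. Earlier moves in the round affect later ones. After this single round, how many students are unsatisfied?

Initially unsatisfied (in order): (1,4), (2,4), (3,4).
  (1,4) → (1,2).
  (2,4): no empty cell satisfies it; stays.
  (3,4): no empty cell satisfies it; stays.
Resulting grid:
2 2 2 _
_ 2 2 1
2 2 2 1
Unsatisfied now: (2,4), (3,4).

2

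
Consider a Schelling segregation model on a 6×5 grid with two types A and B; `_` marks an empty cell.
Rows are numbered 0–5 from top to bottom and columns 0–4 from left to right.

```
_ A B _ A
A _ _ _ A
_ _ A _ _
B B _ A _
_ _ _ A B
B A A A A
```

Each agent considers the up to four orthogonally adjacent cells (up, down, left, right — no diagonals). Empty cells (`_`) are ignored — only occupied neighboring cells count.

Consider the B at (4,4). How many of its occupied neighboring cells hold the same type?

Occupied neighbors of (4,4): (5,4)=A, (4,3)=A.
Same type (B): 0 of 2.

0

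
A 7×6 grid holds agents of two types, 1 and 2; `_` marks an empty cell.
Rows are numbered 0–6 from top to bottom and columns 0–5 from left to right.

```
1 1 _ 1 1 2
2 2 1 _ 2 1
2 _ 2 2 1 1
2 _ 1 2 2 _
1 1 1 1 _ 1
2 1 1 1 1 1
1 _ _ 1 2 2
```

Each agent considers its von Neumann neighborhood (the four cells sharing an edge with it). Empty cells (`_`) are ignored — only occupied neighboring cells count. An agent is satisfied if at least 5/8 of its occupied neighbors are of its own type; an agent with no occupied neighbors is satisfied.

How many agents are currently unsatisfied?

Row 0: (0,0)1 1/2 not · (0,1)1 1/2 not · (0,3)1 1/1 satisfied · (0,4)1 1/3 not · (0,5)2 0/2 not
Row 1: (1,0)2 2/3 satisfied · (1,1)2 1/3 not · (1,2)1 0/2 not · (1,4)2 0/3 not · (1,5)1 1/3 not
Row 2: (2,0)2 2/2 satisfied · (2,2)2 1/3 not · (2,3)2 2/3 satisfied · (2,4)1 1/4 not · (2,5)1 2/2 satisfied
Row 3: (3,0)2 1/2 not · (3,2)1 1/3 not · (3,3)2 2/4 not · (3,4)2 1/2 not
Row 4: (4,0)1 1/3 not · (4,1)1 3/3 satisfied · (4,2)1 4/4 satisfied · (4,3)1 2/3 satisfied · (4,5)1 1/1 satisfied
Row 5: (5,0)2 0/3 not · (5,1)1 2/3 satisfied · (5,2)1 3/3 satisfied · (5,3)1 4/4 satisfied · (5,4)1 2/3 satisfied · (5,5)1 2/3 satisfied
Row 6: (6,0)1 0/1 not · (6,3)1 1/2 not · (6,4)2 1/3 not · (6,5)2 1/2 not
Unsatisfied: (0,0), (0,1), (0,4), (0,5), (1,1), (1,2), (1,4), (1,5), (2,2), (2,4), (3,0), (3,2), (3,3), (3,4), (4,0), (5,0), (6,0), (6,3), (6,4), (6,5) — 20 in total.

20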